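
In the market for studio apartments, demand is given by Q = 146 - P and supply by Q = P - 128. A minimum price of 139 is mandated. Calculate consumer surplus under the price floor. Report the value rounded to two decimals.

24.50

Rewriting demand in inverse form: P = 146 - Q.
Rewriting supply in inverse form: P = 128 + Q.
Without the control, 146 - Q = 128 + Q so Q* = 9 and P* = 137.
At P = 139, buyers demand (146 - 139)/1 = 7 while sellers would supply more, so the quantity traded is 7 at price 139.
CS is the triangle under demand above 139: (1/2)(7)(146 - 139) = 24.5.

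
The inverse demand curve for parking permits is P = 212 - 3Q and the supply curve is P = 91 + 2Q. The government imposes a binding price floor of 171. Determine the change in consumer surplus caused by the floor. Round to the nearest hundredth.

-598.29

Free-market equilibrium: 212 - 3Q = 91 + 2Q gives Q* = 24.2, P* = 139.4.
At P = 171, buyers demand (212 - 171)/3 = 13.6667 while sellers would supply more, so the quantity traded is 13.6667 at price 171.
CS goes from (1/2)(24.2)(72.6) = 878.46 to 280.1667 (computed as (212 - 171)(13.6667) - (1/2)(3)(13.6667)^2), a change of -598.2933.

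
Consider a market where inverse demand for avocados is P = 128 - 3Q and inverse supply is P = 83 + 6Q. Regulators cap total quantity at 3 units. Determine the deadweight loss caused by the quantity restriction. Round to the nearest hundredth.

18.00

Without the quota, 128 - 3Q = 83 + 6Q gives Q* = 5.
At Q = 3 the demand price is 128 - 3(3) = 119 and the supply price is 83 + 6(3) = 101.
DWL = (1/2)(gap between curves at 3) x (Q* - 3) = (1/2)(18)(2) = 18.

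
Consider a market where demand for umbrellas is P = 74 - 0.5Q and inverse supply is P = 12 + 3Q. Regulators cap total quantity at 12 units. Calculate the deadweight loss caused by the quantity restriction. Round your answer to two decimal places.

57.14

Unrestricted equilibrium: Q* = (74 - 12)/(0.5 + 3) = 17.7143.
At Q = 12 the demand price is 74 - 0.5(12) = 68 and the supply price is 12 + 3(12) = 48.
Deadweight loss is the triangle between the curves from 12 to 17.7143: (1/2)(68 - 48)(17.7143 - 12) = 57.1429.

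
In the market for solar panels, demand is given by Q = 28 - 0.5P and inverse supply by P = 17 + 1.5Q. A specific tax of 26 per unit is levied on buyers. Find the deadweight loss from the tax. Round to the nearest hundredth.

96.57

Rewriting demand in inverse form: P = 56 - 2Q.
Pre-tax equilibrium: 56 - 2Q = 17 + 1.5Q gives Q* = 11.1429, P* = 33.7143.
With the tax, buyers' net willingness to pay falls by 26: (56 - 26) - 2Q = 17 + 1.5Q, so Q_t = 3.7143. Buyers pay P_b = 48.5714; sellers receive P_s = P_b - 26 = 22.5714.
The welfare triangle lost has base Q* - Q_t = 7.4286 and height t = 26, so DWL = (1/2)(7.4286)(26) = 96.5714.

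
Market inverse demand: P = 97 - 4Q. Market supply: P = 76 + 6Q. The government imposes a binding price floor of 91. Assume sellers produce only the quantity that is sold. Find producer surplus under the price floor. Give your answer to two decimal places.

15.75

Free-market equilibrium: 97 - 4Q = 76 + 6Q gives Q* = 2.1, P* = 88.6.
At P = 91, buyers demand (97 - 91)/4 = 1.5 while sellers would supply more, so the quantity traded is 1.5 at price 91.
The supply price at Q = 1.5 is 85. PS is the trapezoid between 91 and supply over [0, 1.5]: (1/2)[(91 - 76) + (91 - 85)](1.5) = 15.75.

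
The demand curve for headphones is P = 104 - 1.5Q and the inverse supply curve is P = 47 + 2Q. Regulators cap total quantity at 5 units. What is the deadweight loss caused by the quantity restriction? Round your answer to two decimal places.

222.89

Without the quota, 104 - 1.5Q = 47 + 2Q gives Q* = 16.2857.
At Q = 5 the demand price is 104 - 1.5(5) = 96.5 and the supply price is 47 + 2(5) = 57.
DWL = (1/2)(gap between curves at 5) x (Q* - 5) = (1/2)(39.5)(11.2857) = 222.8929.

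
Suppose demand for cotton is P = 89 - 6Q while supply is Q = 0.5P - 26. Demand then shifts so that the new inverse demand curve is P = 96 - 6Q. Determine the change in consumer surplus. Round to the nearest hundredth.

Rewriting supply in inverse form: P = 52 + 2Q.
Initial equilibrium: Q_0 = 4.625, P_0 = 61.25; CS_0 = (1/2)(4.625)(27.75) = 64.1719, PS_0 = (1/2)(4.625)(9.25) = 21.3906.
New equilibrium: 96 - 6Q = 52 + 2Q gives Q_1 = 5.5, P_1 = 63; CS_1 = 90.75, PS_1 = 30.25.
Change in consumer surplus = 90.75 - 64.1719 = 26.5781.

26.58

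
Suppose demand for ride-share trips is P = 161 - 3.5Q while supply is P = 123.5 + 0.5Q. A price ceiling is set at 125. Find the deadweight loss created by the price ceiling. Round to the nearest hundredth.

81.28

Free-market equilibrium: 161 - 3.5Q = 123.5 + 0.5Q gives Q* = 9.375, P* = 128.1875.
At P = 125, sellers supply (125 - 123.5)/0.5 = 3 while buyers want more, so the quantity traded is 3 at price 125.
At Q = 3 the demand price is 150.5 and the supply price is 125. Deadweight loss is the triangle between the curves from 3 to 9.375: (1/2)(150.5 - 125)(9.375 - 3) = 81.2812.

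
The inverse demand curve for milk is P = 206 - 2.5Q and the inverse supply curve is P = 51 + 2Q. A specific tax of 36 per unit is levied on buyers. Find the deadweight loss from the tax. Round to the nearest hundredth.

144.00

Without the tax, 206 - 2.5Q = 51 + 2Q so Q* = 34.4444 and P* = 119.8889.
A tax on buyers shifts demand down by 36: (206 - 36) - 2.5Q = 51 + 2Q, so Q_t = 26.4444. Buyers pay P_b = 139.8889; sellers receive P_s = P_b - 36 = 103.8889.
The welfare triangle lost has base Q* - Q_t = 8 and height t = 36, so DWL = (1/2)(8)(36) = 144.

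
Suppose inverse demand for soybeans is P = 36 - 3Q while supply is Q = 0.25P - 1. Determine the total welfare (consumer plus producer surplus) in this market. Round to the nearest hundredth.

Rewriting supply in inverse form: P = 4 + 4Q.
Equilibrium: 36 - 3Q = 4 + 4Q, so Q* = 4.5714 and P* = 22.2857.
CS = (1/2)(4.5714)(13.7143) = 31.3469 and PS = (1/2)(4.5714)(18.2857) = 41.7959, so total surplus = 73.1429.

73.14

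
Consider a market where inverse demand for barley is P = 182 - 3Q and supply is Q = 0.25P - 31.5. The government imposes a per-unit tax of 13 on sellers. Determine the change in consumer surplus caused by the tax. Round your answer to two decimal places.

Rewriting supply in inverse form: P = 126 + 4Q.
Pre-tax equilibrium: 182 - 3Q = 126 + 4Q gives Q* = 8, P* = 158.
A tax on sellers shifts supply up by 13: 182 - 3Q = 126 + 4Q + 13, so Q_t = 6.1429. Buyers pay P_b = 163.5714; sellers receive P_s = P_b - 13 = 150.5714.
CS falls from (1/2)(8)(24) = 96 to (1/2)(6.1429)(18.4286) = 56.602, a change of -39.398.

-39.40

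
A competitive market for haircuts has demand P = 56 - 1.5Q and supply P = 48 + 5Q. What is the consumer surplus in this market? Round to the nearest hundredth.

Equilibrium: 56 - 1.5Q = 48 + 5Q, so Q* = 1.2308 and P* = 54.1538.
CS is the area between the demand curve and P* from 0 to Q*: (1/2)(1.2308)(1.8462) = 1.1361.

1.14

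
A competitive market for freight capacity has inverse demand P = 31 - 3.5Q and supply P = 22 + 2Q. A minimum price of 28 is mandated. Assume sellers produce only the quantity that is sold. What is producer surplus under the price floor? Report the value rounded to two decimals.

Without the control, 31 - 3.5Q = 22 + 2Q so Q* = 1.6364 and P* = 25.2727.
At P = 28, buyers demand (31 - 28)/3.5 = 0.8571 while sellers would supply more, so the quantity traded is 0.8571 at price 28.
The supply price at Q = 0.8571 is 23.7143. PS is the trapezoid between 28 and supply over [0, 0.8571]: (1/2)[(28 - 22) + (28 - 23.7143)](0.8571) = 4.4082.

4.41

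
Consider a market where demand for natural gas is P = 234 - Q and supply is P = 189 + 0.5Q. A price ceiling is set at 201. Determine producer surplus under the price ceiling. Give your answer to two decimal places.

144.00

Without the control, 234 - Q = 189 + 0.5Q so Q* = 30 and P* = 204.
At P = 201, sellers supply (201 - 189)/0.5 = 24 while buyers want more, so the quantity traded is 24 at price 201.
PS is the triangle above supply below 201: (1/2)(24)(201 - 189) = 144.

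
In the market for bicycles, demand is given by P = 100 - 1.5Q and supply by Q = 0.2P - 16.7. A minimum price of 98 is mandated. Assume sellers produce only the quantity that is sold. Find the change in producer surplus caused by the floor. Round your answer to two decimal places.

Rewriting supply in inverse form: P = 83.5 + 5Q.
Without the control, 100 - 1.5Q = 83.5 + 5Q so Q* = 2.5385 and P* = 96.1923.
At P = 98, buyers demand (100 - 98)/1.5 = 1.3333 while sellers would supply more, so the quantity traded is 1.3333 at price 98.
PS goes from (1/2)(2.5385)(12.6923) = 16.1095 to 14.8889 (computed as (98 - 83.5)(1.3333) - (1/2)(5)(1.3333)^2), a change of -1.2206.

-1.22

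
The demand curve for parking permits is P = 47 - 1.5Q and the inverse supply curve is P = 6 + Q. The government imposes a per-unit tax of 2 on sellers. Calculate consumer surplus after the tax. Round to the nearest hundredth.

Pre-tax equilibrium: 47 - 1.5Q = 6 + Q gives Q* = 16.4, P* = 22.4.
A tax on sellers shifts supply up by 2: 47 - 1.5Q = 6 + Q + 2, so Q_t = 15.6. Buyers pay P_b = 23.6; sellers receive P_s = P_b - 2 = 21.6.
CS = (1/2)(Q_t)(47 - P_b) = (1/2)(15.6)(23.4) = 182.52.

182.52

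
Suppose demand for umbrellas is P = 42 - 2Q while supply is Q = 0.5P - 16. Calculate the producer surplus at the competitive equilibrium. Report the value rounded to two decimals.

6.25

Rewriting supply in inverse form: P = 32 + 2Q.
Equilibrium: 42 - 2Q = 32 + 2Q, so Q* = 2.5 and P* = 37.
The supply curve's price intercept is 32, so PS = (1/2)(Q*)(P* - 32) = (1/2)(2.5)(5) = 6.25.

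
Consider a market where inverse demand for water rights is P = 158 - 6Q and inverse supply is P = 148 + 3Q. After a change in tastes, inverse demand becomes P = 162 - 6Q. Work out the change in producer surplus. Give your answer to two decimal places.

1.78

Initial equilibrium: Q_0 = 1.1111, P_0 = 151.3333; CS_0 = (1/2)(1.1111)(6.6667) = 3.7037, PS_0 = (1/2)(1.1111)(3.3333) = 1.8519.
New equilibrium: 162 - 6Q = 148 + 3Q gives Q_1 = 1.5556, P_1 = 152.6667; CS_1 = 7.2593, PS_1 = 3.6296.
Change in producer surplus = 3.6296 - 1.8519 = 1.7778.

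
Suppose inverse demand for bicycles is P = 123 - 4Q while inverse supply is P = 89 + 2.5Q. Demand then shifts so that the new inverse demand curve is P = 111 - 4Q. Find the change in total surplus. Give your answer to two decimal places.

-51.69

Initial equilibrium: Q_0 = 5.2308, P_0 = 102.0769; CS_0 = (1/2)(5.2308)(20.9231) = 54.7219, PS_0 = (1/2)(5.2308)(13.0769) = 34.2012.
New equilibrium: 111 - 4Q = 89 + 2.5Q gives Q_1 = 3.3846, P_1 = 97.4615; CS_1 = 22.9112, PS_1 = 14.3195.
Change in total surplus = (22.9112 + 14.3195) - (54.7219 + 34.2012) = -51.6923.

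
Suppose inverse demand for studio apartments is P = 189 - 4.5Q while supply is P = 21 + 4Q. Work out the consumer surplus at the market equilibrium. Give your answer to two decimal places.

Setting demand equal to supply, 168 = 8.5Q, so Q* = 19.7647 and P* = 100.0588.
CS is the area between the demand curve and P* from 0 to Q*: (1/2)(19.7647)(88.9412) = 878.9481.

878.95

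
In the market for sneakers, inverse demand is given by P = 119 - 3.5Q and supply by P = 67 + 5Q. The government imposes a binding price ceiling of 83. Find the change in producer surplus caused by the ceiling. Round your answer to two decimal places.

Without the control, 119 - 3.5Q = 67 + 5Q so Q* = 6.1176 and P* = 97.5882.
At P = 83, sellers supply (83 - 67)/5 = 3.2 while buyers want more, so the quantity traded is 3.2 at price 83.
PS goes from (1/2)(6.1176)(30.5882) = 93.564 to 25.6 (computed as (83 - 67)(3.2) - (1/2)(5)(3.2)^2), a change of -67.964.

-67.96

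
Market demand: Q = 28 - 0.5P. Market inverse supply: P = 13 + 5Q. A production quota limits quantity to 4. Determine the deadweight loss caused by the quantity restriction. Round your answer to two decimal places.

16.07

Rewriting demand in inverse form: P = 56 - 2Q.
Without the quota, 56 - 2Q = 13 + 5Q gives Q* = 6.1429.
At Q = 4 the demand price is 56 - 2(4) = 48 and the supply price is 13 + 5(4) = 33.
DWL = (1/2)(gap between curves at 4) x (Q* - 4) = (1/2)(15)(2.1429) = 16.0714.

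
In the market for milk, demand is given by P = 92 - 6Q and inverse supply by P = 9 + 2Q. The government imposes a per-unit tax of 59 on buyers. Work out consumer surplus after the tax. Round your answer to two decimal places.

Without the tax, 92 - 6Q = 9 + 2Q so Q* = 10.375 and P* = 29.75.
With the tax, buyers' net willingness to pay falls by 59: (92 - 59) - 6Q = 9 + 2Q, so Q_t = 3. Buyers pay P_b = 74; sellers receive P_s = P_b - 59 = 15.
Consumer surplus is the triangle under demand above P_b: (1/2)(3)(92 - 74) = 27.

27.00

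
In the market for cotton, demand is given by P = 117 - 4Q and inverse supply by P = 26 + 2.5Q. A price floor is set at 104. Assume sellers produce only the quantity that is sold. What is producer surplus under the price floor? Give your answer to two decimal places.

Without the control, 117 - 4Q = 26 + 2.5Q so Q* = 14 and P* = 61.
At the floor price 104, quantity demanded is (117 - 104)/4 = 3.25; demand is the short side, so Q = 3.25 trades at P = 104.
The supply price at Q = 3.25 is 34.125. PS is the trapezoid between 104 and supply over [0, 3.25]: (1/2)[(104 - 26) + (104 - 34.125)](3.25) = 240.2969.

240.30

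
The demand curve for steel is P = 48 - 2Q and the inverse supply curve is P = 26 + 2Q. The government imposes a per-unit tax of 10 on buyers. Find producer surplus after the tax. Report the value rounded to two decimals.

Pre-tax equilibrium: 48 - 2Q = 26 + 2Q gives Q* = 5.5, P* = 37.
A tax on buyers shifts demand down by 10: (48 - 10) - 2Q = 26 + 2Q, so Q_t = 3. Buyers pay P_b = 42; sellers receive P_s = P_b - 10 = 32.
PS = (1/2)(Q_t)(P_s - 26) = (1/2)(3)(6) = 9.

9.00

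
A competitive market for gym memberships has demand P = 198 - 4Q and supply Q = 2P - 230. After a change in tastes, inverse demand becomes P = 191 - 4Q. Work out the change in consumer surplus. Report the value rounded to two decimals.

Rewriting supply in inverse form: P = 115 + 0.5Q.
Initial equilibrium: Q_0 = 18.4444, P_0 = 124.2222; CS_0 = (1/2)(18.4444)(73.7778) = 680.3951, PS_0 = (1/2)(18.4444)(9.2222) = 85.0494.
New equilibrium: 191 - 4Q = 115 + 0.5Q gives Q_1 = 16.8889, P_1 = 123.4444; CS_1 = 570.4691, PS_1 = 71.3086.
Change in consumer surplus = 570.4691 - 680.3951 = -109.9259.

-109.93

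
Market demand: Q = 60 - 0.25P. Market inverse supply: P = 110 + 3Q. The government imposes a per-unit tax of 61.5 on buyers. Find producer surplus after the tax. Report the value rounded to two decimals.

143.64

Rewriting demand in inverse form: P = 240 - 4Q.
Pre-tax equilibrium: 240 - 4Q = 110 + 3Q gives Q* = 18.5714, P* = 165.7143.
A tax on buyers shifts demand down by 61.5: (240 - 61.5) - 4Q = 110 + 3Q, so Q_t = 9.7857. Buyers pay P_b = 200.8571; sellers receive P_s = P_b - 61.5 = 139.3571.
PS = (1/2)(Q_t)(P_s - 110) = (1/2)(9.7857)(29.3571) = 143.6403.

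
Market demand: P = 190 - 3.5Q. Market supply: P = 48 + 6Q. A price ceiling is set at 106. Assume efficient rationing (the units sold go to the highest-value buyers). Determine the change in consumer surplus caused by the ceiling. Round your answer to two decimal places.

257.48

Without the control, 190 - 3.5Q = 48 + 6Q so Q* = 14.9474 and P* = 137.6842.
At the ceiling price 106, quantity supplied is (106 - 48)/6 = 9.6667; supply is the short side, so Q = 9.6667 trades at P = 106.
CS goes from (1/2)(14.9474)(52.3158) = 390.9917 to 648.4722 (computed as (190 - 106)(9.6667) - (1/2)(3.5)(9.6667)^2), a change of 257.4805.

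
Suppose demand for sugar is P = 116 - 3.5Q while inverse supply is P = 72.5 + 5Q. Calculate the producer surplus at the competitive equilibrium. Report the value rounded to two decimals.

65.48

Setting demand equal to supply, 43.5 = 8.5Q, so Q* = 5.1176 and P* = 98.0882.
Producer surplus is the triangle above supply below P*: (1/2)(5.1176)(98.0882 - 72.5) = (1/2)(5.1176)(25.5882) = 65.4758.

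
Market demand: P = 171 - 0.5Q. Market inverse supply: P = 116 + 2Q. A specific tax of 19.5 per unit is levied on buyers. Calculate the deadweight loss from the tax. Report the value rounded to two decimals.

76.05

Without the tax, 171 - 0.5Q = 116 + 2Q so Q* = 22 and P* = 160.
With the tax, buyers' net willingness to pay falls by 19.5: (171 - 19.5) - 0.5Q = 116 + 2Q, so Q_t = 14.2. Buyers pay P_b = 163.9; sellers receive P_s = P_b - 19.5 = 144.4.
The welfare triangle lost has base Q* - Q_t = 7.8 and height t = 19.5, so DWL = (1/2)(7.8)(19.5) = 76.05.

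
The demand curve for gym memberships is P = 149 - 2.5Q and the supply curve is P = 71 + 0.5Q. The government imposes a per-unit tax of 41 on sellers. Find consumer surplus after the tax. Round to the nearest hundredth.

Pre-tax equilibrium: 149 - 2.5Q = 71 + 0.5Q gives Q* = 26, P* = 84.
A tax on sellers shifts supply up by 41: 149 - 2.5Q = 71 + 0.5Q + 41, so Q_t = 12.3333. Buyers pay P_b = 118.1667; sellers receive P_s = P_b - 41 = 77.1667.
Consumer surplus is the triangle under demand above P_b: (1/2)(12.3333)(149 - 118.1667) = 190.1389.

190.14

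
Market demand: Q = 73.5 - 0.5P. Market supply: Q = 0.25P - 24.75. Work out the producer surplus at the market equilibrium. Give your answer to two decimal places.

128.00

Rewriting demand in inverse form: P = 147 - 2Q.
Rewriting supply in inverse form: P = 99 + 4Q.
Equilibrium: 147 - 2Q = 99 + 4Q, so Q* = 8 and P* = 131.
PS is the area between P* and the supply curve from 0 to Q*: (1/2)(8)(32) = 128.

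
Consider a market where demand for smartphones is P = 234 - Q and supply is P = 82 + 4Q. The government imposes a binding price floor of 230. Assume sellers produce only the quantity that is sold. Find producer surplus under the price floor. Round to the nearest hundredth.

Without the control, 234 - Q = 82 + 4Q so Q* = 30.4 and P* = 203.6.
At the floor price 230, quantity demanded is (234 - 230)/1 = 4; demand is the short side, so Q = 4 trades at P = 230.
The supply price at Q = 4 is 98. PS is the trapezoid between 230 and supply over [0, 4]: (1/2)[(230 - 82) + (230 - 98)](4) = 560.

560.00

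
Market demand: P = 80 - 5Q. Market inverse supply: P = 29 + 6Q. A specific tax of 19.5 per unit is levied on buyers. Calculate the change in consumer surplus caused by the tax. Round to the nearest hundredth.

Without the tax, 80 - 5Q = 29 + 6Q so Q* = 4.6364 and P* = 56.8182.
A tax on buyers shifts demand down by 19.5: (80 - 19.5) - 5Q = 29 + 6Q, so Q_t = 2.8636. Buyers pay P_b = 65.6818; sellers receive P_s = P_b - 19.5 = 46.1818.
CS falls from (1/2)(4.6364)(23.1818) = 53.7397 to (1/2)(2.8636)(14.3182) = 20.501, a change of -33.2386.

-33.24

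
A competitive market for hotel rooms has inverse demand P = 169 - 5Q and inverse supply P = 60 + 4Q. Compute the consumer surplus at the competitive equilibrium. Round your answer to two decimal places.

366.70

Setting demand equal to supply, 109 = 9Q, so Q* = 12.1111 and P* = 108.4444.
Consumer surplus is the triangle under demand above P*: (1/2)(12.1111)(169 - 108.4444) = (1/2)(12.1111)(60.5556) = 366.6975.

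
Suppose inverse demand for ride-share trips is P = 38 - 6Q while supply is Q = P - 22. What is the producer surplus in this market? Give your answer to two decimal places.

Rewriting supply in inverse form: P = 22 + Q.
Set 38 - 6Q = 22 + Q, which gives 16 = 7Q, so Q* = 2.2857 and P* = 38 - 6(2.2857) = 24.2857.
The supply curve's price intercept is 22, so PS = (1/2)(Q*)(P* - 22) = (1/2)(2.2857)(2.2857) = 2.6122.

2.61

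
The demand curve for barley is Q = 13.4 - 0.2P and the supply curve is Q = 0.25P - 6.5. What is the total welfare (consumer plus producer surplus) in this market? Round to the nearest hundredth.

93.39

Rewriting demand in inverse form: P = 67 - 5Q.
Rewriting supply in inverse form: P = 26 + 4Q.
Setting demand equal to supply, 41 = 9Q, so Q* = 4.5556 and P* = 44.2222.
CS = (1/2)(4.5556)(22.7778) = 51.8827 and PS = (1/2)(4.5556)(18.2222) = 41.5062, so total surplus = 93.3889.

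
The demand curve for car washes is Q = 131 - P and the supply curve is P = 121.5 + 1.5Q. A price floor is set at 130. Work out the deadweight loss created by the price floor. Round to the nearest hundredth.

9.80

Rewriting demand in inverse form: P = 131 - Q.
Without the control, 131 - Q = 121.5 + 1.5Q so Q* = 3.8 and P* = 127.2.
At the floor price 130, quantity demanded is (131 - 130)/1 = 1; demand is the short side, so Q = 1 trades at P = 130.
At Q = 1 the demand price is 130 and the supply price is 123. Deadweight loss is the triangle between the curves from 1 to 3.8: (1/2)(130 - 123)(3.8 - 1) = 9.8.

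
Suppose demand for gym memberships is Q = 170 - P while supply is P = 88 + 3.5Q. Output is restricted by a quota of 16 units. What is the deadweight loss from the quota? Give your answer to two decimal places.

Rewriting demand in inverse form: P = 170 - Q.
Unrestricted equilibrium: Q* = (170 - 88)/(1 + 3.5) = 18.2222.
At Q = 16 the demand price is 170 - (16) = 154 and the supply price is 88 + 3.5(16) = 144.
DWL = (1/2)(gap between curves at 16) x (Q* - 16) = (1/2)(10)(2.2222) = 11.1111.

11.11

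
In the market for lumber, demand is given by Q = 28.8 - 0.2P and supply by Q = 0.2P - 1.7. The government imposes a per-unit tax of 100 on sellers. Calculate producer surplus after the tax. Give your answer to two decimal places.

31.51

Rewriting demand in inverse form: P = 144 - 5Q.
Rewriting supply in inverse form: P = 8.5 + 5Q.
Without the tax, 144 - 5Q = 8.5 + 5Q so Q* = 13.55 and P* = 76.25.
With the tax, sellers need 100 more per unit: 144 - 5Q = 8.5 + 5Q + 100, so Q_t = 3.55. Buyers pay P_b = 126.25; sellers receive P_s = P_b - 100 = 26.25.
PS = (1/2)(Q_t)(P_s - 8.5) = (1/2)(3.55)(17.75) = 31.5063.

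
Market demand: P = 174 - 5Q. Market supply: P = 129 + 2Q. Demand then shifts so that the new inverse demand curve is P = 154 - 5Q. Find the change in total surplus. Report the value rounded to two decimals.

Initial equilibrium: Q_0 = 6.4286, P_0 = 141.8571; CS_0 = (1/2)(6.4286)(32.1429) = 103.3163, PS_0 = (1/2)(6.4286)(12.8571) = 41.3265.
New equilibrium: 154 - 5Q = 129 + 2Q gives Q_1 = 3.5714, P_1 = 136.1429; CS_1 = 31.8878, PS_1 = 12.7551.
Change in total surplus = (31.8878 + 12.7551) - (103.3163 + 41.3265) = -100.

-100.00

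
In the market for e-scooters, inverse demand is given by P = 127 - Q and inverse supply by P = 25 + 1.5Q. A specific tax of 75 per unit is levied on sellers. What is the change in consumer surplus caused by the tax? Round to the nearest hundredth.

-774.00

Without the tax, 127 - Q = 25 + 1.5Q so Q* = 40.8 and P* = 86.2.
With the tax, sellers need 75 more per unit: 127 - Q = 25 + 1.5Q + 75, so Q_t = 10.8. Buyers pay P_b = 116.2; sellers receive P_s = P_b - 75 = 41.2.
CS falls from (1/2)(40.8)(40.8) = 832.32 to (1/2)(10.8)(10.8) = 58.32, a change of -774.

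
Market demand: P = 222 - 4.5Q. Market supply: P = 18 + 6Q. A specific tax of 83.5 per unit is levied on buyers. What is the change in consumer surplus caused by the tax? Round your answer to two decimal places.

-552.97

Pre-tax equilibrium: 222 - 4.5Q = 18 + 6Q gives Q* = 19.4286, P* = 134.5714.
With the tax, buyers' net willingness to pay falls by 83.5: (222 - 83.5) - 4.5Q = 18 + 6Q, so Q_t = 11.4762. Buyers pay P_b = 170.3571; sellers receive P_s = P_b - 83.5 = 86.8571.
Consumers lose the trapezoid between P* and P_b out to Q_t plus the triangle from Q_t to Q*: change in CS = 296.3316 - 849.3061 = -552.9745.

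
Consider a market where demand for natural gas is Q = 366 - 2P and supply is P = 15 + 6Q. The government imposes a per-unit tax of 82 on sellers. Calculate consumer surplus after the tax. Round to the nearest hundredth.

Rewriting demand in inverse form: P = 183 - 0.5Q.
Pre-tax equilibrium: 183 - 0.5Q = 15 + 6Q gives Q* = 25.8462, P* = 170.0769.
With the tax, sellers need 82 more per unit: 183 - 0.5Q = 15 + 6Q + 82, so Q_t = 13.2308. Buyers pay P_b = 176.3846; sellers receive P_s = P_b - 82 = 94.3846.
CS = (1/2)(Q_t)(183 - P_b) = (1/2)(13.2308)(6.6154) = 43.7633.

43.76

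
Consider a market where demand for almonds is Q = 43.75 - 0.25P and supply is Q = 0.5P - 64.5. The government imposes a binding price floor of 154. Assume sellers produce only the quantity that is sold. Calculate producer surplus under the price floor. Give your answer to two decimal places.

103.69

Rewriting demand in inverse form: P = 175 - 4Q.
Rewriting supply in inverse form: P = 129 + 2Q.
Free-market equilibrium: 175 - 4Q = 129 + 2Q gives Q* = 7.6667, P* = 144.3333.
At P = 154, buyers demand (175 - 154)/4 = 5.25 while sellers would supply more, so the quantity traded is 5.25 at price 154.
The supply price at Q = 5.25 is 139.5. PS is the trapezoid between 154 and supply over [0, 5.25]: (1/2)[(154 - 129) + (154 - 139.5)](5.25) = 103.6875.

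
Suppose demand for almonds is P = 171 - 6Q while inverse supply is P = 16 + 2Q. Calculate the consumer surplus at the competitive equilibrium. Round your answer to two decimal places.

Equilibrium: 171 - 6Q = 16 + 2Q, so Q* = 19.375 and P* = 54.75.
Consumer surplus is the triangle under demand above P*: (1/2)(19.375)(171 - 54.75) = (1/2)(19.375)(116.25) = 1126.1719.

1126.17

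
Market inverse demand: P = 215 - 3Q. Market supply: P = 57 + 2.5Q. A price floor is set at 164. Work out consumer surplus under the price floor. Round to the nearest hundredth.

433.50

Without the control, 215 - 3Q = 57 + 2.5Q so Q* = 28.7273 and P* = 128.8182.
At P = 164, buyers demand (215 - 164)/3 = 17 while sellers would supply more, so the quantity traded is 17 at price 164.
CS is the triangle under demand above 164: (1/2)(17)(215 - 164) = 433.5.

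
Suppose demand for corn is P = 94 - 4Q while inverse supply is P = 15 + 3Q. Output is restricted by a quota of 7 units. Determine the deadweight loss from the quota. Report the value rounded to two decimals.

Unrestricted equilibrium: Q* = (94 - 15)/(4 + 3) = 11.2857.
At Q = 7 the demand price is 94 - 4(7) = 66 and the supply price is 15 + 3(7) = 36.
DWL = (1/2)(gap between curves at 7) x (Q* - 7) = (1/2)(30)(4.2857) = 64.2857.

64.29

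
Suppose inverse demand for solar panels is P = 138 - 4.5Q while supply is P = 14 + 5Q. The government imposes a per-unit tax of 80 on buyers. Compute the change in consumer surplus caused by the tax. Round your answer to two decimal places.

Pre-tax equilibrium: 138 - 4.5Q = 14 + 5Q gives Q* = 13.0526, P* = 79.2632.
A tax on buyers shifts demand down by 80: (138 - 80) - 4.5Q = 14 + 5Q, so Q_t = 4.6316. Buyers pay P_b = 117.1579; sellers receive P_s = P_b - 80 = 37.1579.
Consumers lose the trapezoid between P* and P_b out to Q_t plus the triangle from Q_t to Q*: change in CS = 48.2659 - 383.3352 = -335.0693.

-335.07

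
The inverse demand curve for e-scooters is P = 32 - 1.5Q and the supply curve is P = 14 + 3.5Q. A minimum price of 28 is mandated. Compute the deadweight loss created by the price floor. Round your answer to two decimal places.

Free-market equilibrium: 32 - 1.5Q = 14 + 3.5Q gives Q* = 3.6, P* = 26.6.
At P = 28, buyers demand (32 - 28)/1.5 = 2.6667 while sellers would supply more, so the quantity traded is 2.6667 at price 28.
At Q = 2.6667 the demand price is 28 and the supply price is 23.3333. Deadweight loss is the triangle between the curves from 2.6667 to 3.6: (1/2)(28 - 23.3333)(3.6 - 2.6667) = 2.1778.

2.18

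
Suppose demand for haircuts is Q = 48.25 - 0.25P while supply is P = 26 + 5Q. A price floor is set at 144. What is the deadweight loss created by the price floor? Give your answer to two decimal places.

178.92

Rewriting demand in inverse form: P = 193 - 4Q.
Without the control, 193 - 4Q = 26 + 5Q so Q* = 18.5556 and P* = 118.7778.
At P = 144, buyers demand (193 - 144)/4 = 12.25 while sellers would supply more, so the quantity traded is 12.25 at price 144.
The lost-trades triangle has base Q* - 12.25 = 6.3056 and height equal to the gap between the curves at Q = 12.25, which is 144 - 87.25 = 56.75. DWL = (1/2)(6.3056)(56.75) = 178.9201.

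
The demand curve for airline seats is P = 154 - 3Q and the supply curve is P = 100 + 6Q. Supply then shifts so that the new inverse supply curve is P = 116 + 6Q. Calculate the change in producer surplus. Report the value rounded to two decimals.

Initial equilibrium: Q_0 = 6, P_0 = 136; CS_0 = (1/2)(6)(18) = 54, PS_0 = (1/2)(6)(36) = 108.
New equilibrium: 154 - 3Q = 116 + 6Q gives Q_1 = 4.2222, P_1 = 141.3333; CS_1 = 26.7407, PS_1 = 53.4815.
Change in producer surplus = 53.4815 - 108 = -54.5185.

-54.52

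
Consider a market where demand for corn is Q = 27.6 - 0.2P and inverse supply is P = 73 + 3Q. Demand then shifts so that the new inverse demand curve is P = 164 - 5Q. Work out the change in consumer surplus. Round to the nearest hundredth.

Rewriting demand in inverse form: P = 138 - 5Q.
Initial equilibrium: Q_0 = 8.125, P_0 = 97.375; CS_0 = (1/2)(8.125)(40.625) = 165.0391, PS_0 = (1/2)(8.125)(24.375) = 99.0234.
New equilibrium: 164 - 5Q = 73 + 3Q gives Q_1 = 11.375, P_1 = 107.125; CS_1 = 323.4766, PS_1 = 194.0859.
Change in consumer surplus = 323.4766 - 165.0391 = 158.4375.

158.44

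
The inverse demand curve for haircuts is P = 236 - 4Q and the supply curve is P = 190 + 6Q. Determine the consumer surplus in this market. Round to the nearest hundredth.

Setting demand equal to supply, 46 = 10Q, so Q* = 4.6 and P* = 217.6.
CS is the area between the demand curve and P* from 0 to Q*: (1/2)(4.6)(18.4) = 42.32.

42.32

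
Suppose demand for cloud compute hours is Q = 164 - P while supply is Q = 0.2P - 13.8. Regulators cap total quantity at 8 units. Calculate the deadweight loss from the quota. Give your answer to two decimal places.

Rewriting demand in inverse form: P = 164 - Q.
Rewriting supply in inverse form: P = 69 + 5Q.
Unrestricted equilibrium: Q* = (164 - 69)/(1 + 5) = 15.8333.
At Q = 8 the demand price is 164 - (8) = 156 and the supply price is 69 + 5(8) = 109.
DWL = (1/2)(gap between curves at 8) x (Q* - 8) = (1/2)(47)(7.8333) = 184.0833.

184.08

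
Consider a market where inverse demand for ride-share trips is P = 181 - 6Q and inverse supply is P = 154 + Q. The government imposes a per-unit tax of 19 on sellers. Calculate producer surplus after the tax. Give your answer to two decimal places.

0.65

Pre-tax equilibrium: 181 - 6Q = 154 + Q gives Q* = 3.8571, P* = 157.8571.
With the tax, sellers need 19 more per unit: 181 - 6Q = 154 + Q + 19, so Q_t = 1.1429. Buyers pay P_b = 174.1429; sellers receive P_s = P_b - 19 = 155.1429.
PS = (1/2)(Q_t)(P_s - 154) = (1/2)(1.1429)(1.1429) = 0.6531.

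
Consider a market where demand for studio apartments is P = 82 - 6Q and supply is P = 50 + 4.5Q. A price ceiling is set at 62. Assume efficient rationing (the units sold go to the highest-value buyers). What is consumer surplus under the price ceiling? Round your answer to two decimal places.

Free-market equilibrium: 82 - 6Q = 50 + 4.5Q gives Q* = 3.0476, P* = 63.7143.
At P = 62, sellers supply (62 - 50)/4.5 = 2.6667 while buyers want more, so the quantity traded is 2.6667 at price 62.
The demand price at Q = 2.6667 is 66. CS is the trapezoid between demand and 62 over [0, 2.6667]: (1/2)[(82 - 62) + (66 - 62)](2.6667) = 32.

32.00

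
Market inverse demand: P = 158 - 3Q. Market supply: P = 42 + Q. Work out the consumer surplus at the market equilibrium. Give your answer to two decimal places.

Setting demand equal to supply, 116 = 4Q, so Q* = 29 and P* = 71.
The demand choke price is 158, so CS = (1/2)(Q*)(158 - P*) = (1/2)(29)(87) = 1261.5.

1261.50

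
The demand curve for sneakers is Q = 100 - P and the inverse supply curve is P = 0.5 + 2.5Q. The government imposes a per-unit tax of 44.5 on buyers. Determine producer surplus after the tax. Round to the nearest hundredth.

308.67

Rewriting demand in inverse form: P = 100 - Q.
Without the tax, 100 - Q = 0.5 + 2.5Q so Q* = 28.4286 and P* = 71.5714.
With the tax, buyers' net willingness to pay falls by 44.5: (100 - 44.5) - Q = 0.5 + 2.5Q, so Q_t = 15.7143. Buyers pay P_b = 84.2857; sellers receive P_s = P_b - 44.5 = 39.7857.
Producer surplus is the triangle above supply below P_s: (1/2)(15.7143)(39.7857 - 0.5) = 308.6735.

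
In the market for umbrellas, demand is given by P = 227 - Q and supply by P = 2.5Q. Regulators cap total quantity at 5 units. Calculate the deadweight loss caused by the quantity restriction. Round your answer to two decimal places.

6270.04

Without the quota, 227 - Q = 2.5Q gives Q* = 64.8571.
At Q = 5 the demand price is 227 - (5) = 222 and the supply price is 0 + 2.5(5) = 12.5.
DWL = (1/2)(gap between curves at 5) x (Q* - 5) = (1/2)(209.5)(59.8571) = 6270.0357.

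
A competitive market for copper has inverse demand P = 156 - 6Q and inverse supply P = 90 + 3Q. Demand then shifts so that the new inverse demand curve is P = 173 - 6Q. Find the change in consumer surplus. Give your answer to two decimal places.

Initial equilibrium: Q_0 = 7.3333, P_0 = 112; CS_0 = (1/2)(7.3333)(44) = 161.3333, PS_0 = (1/2)(7.3333)(22) = 80.6667.
New equilibrium: 173 - 6Q = 90 + 3Q gives Q_1 = 9.2222, P_1 = 117.6667; CS_1 = 255.1481, PS_1 = 127.5741.
Change in consumer surplus = 255.1481 - 161.3333 = 93.8148.

93.81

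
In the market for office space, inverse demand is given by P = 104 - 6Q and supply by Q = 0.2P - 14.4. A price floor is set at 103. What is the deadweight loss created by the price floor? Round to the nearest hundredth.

Rewriting supply in inverse form: P = 72 + 5Q.
Free-market equilibrium: 104 - 6Q = 72 + 5Q gives Q* = 2.9091, P* = 86.5455.
At the floor price 103, quantity demanded is (104 - 103)/6 = 0.1667; demand is the short side, so Q = 0.1667 trades at P = 103.
At Q = 0.1667 the demand price is 103 and the supply price is 72.8333. Deadweight loss is the triangle between the curves from 0.1667 to 2.9091: (1/2)(103 - 72.8333)(2.9091 - 0.1667) = 41.3649.

41.36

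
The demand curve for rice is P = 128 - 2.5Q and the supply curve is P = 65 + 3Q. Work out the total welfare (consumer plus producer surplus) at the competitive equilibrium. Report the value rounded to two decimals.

360.82

Set 128 - 2.5Q = 65 + 3Q, which gives 63 = 5.5Q, so Q* = 11.4545 and P* = 128 - 2.5(11.4545) = 99.3636.
Total surplus is the full triangle between the curves from 0 to Q*: (1/2)(11.4545)(128 - 65) = 360.8182.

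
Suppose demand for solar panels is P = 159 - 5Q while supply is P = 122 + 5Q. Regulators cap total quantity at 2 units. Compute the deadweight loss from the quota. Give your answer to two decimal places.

14.45

Unrestricted equilibrium: Q* = (159 - 122)/(5 + 5) = 3.7.
At Q = 2 the demand price is 159 - 5(2) = 149 and the supply price is 122 + 5(2) = 132.
DWL = (1/2)(gap between curves at 2) x (Q* - 2) = (1/2)(17)(1.7) = 14.45.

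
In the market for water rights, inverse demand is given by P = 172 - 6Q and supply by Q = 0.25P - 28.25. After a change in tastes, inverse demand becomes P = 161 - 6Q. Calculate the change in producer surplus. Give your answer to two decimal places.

Rewriting supply in inverse form: P = 113 + 4Q.
Initial equilibrium: Q_0 = 5.9, P_0 = 136.6; CS_0 = (1/2)(5.9)(35.4) = 104.43, PS_0 = (1/2)(5.9)(23.6) = 69.62.
New equilibrium: 161 - 6Q = 113 + 4Q gives Q_1 = 4.8, P_1 = 132.2; CS_1 = 69.12, PS_1 = 46.08.
Change in producer surplus = 46.08 - 69.62 = -23.54.

-23.54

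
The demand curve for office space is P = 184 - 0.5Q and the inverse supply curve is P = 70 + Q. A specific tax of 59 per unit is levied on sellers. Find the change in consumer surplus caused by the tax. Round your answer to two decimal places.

-1107.89

Without the tax, 184 - 0.5Q = 70 + Q so Q* = 76 and P* = 146.
A tax on sellers shifts supply up by 59: 184 - 0.5Q = 70 + Q + 59, so Q_t = 36.6667. Buyers pay P_b = 165.6667; sellers receive P_s = P_b - 59 = 106.6667.
CS falls from (1/2)(76)(38) = 1444 to (1/2)(36.6667)(18.3333) = 336.1111, a change of -1107.8889.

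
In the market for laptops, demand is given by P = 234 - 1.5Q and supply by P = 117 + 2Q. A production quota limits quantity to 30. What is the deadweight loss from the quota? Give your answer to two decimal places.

20.57

Without the quota, 234 - 1.5Q = 117 + 2Q gives Q* = 33.4286.
At Q = 30 the demand price is 234 - 1.5(30) = 189 and the supply price is 117 + 2(30) = 177.
DWL = (1/2)(gap between curves at 30) x (Q* - 30) = (1/2)(12)(3.4286) = 20.5714.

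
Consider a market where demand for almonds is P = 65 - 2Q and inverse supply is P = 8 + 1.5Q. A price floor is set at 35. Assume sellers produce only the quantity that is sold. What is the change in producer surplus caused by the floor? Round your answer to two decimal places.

37.33

Without the control, 65 - 2Q = 8 + 1.5Q so Q* = 16.2857 and P* = 32.4286.
At P = 35, buyers demand (65 - 35)/2 = 15 while sellers would supply more, so the quantity traded is 15 at price 35.
PS goes from (1/2)(16.2857)(24.4286) = 198.9184 to 236.25 (computed as (35 - 8)(15) - (1/2)(1.5)(15)^2), a change of 37.3316.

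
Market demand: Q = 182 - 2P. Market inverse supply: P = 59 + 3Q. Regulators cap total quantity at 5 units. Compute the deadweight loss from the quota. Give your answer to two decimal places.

Rewriting demand in inverse form: P = 91 - 0.5Q.
Unrestricted equilibrium: Q* = (91 - 59)/(0.5 + 3) = 9.1429.
At Q = 5 the demand price is 91 - 0.5(5) = 88.5 and the supply price is 59 + 3(5) = 74.
DWL = (1/2)(gap between curves at 5) x (Q* - 5) = (1/2)(14.5)(4.1429) = 30.0357.

30.04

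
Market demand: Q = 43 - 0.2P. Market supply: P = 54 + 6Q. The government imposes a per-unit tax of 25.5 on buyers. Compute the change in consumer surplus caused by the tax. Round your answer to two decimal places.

-156.21

Rewriting demand in inverse form: P = 215 - 5Q.
Without the tax, 215 - 5Q = 54 + 6Q so Q* = 14.6364 and P* = 141.8182.
With the tax, buyers' net willingness to pay falls by 25.5: (215 - 25.5) - 5Q = 54 + 6Q, so Q_t = 12.3182. Buyers pay P_b = 153.4091; sellers receive P_s = P_b - 25.5 = 127.9091.
CS falls from (1/2)(14.6364)(73.1818) = 535.5579 to (1/2)(12.3182)(61.5909) = 379.344, a change of -156.2138.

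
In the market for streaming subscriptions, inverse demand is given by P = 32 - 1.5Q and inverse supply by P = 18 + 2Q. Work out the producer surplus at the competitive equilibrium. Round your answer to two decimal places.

16.00

Equilibrium: 32 - 1.5Q = 18 + 2Q, so Q* = 4 and P* = 26.
PS is the area between P* and the supply curve from 0 to Q*: (1/2)(4)(8) = 16.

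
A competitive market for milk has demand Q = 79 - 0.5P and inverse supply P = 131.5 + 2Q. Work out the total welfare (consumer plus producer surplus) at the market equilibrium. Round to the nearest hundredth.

Rewriting demand in inverse form: P = 158 - 2Q.
Set 158 - 2Q = 131.5 + 2Q, which gives 26.5 = 4Q, so Q* = 6.625 and P* = 158 - 2(6.625) = 144.75.
Total surplus is the full triangle between the curves from 0 to Q*: (1/2)(6.625)(158 - 131.5) = 87.7812.

87.78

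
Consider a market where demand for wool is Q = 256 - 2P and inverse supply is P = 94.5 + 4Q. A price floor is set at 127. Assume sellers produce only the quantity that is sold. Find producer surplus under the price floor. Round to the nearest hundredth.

Rewriting demand in inverse form: P = 128 - 0.5Q.
Free-market equilibrium: 128 - 0.5Q = 94.5 + 4Q gives Q* = 7.4444, P* = 124.2778.
At P = 127, buyers demand (128 - 127)/0.5 = 2 while sellers would supply more, so the quantity traded is 2 at price 127.
The supply price at Q = 2 is 102.5. PS is the trapezoid between 127 and supply over [0, 2]: (1/2)[(127 - 94.5) + (127 - 102.5)](2) = 57.

57.00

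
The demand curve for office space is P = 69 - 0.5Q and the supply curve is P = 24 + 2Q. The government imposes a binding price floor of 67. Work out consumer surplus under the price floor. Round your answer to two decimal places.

Without the control, 69 - 0.5Q = 24 + 2Q so Q* = 18 and P* = 60.
At the floor price 67, quantity demanded is (69 - 67)/0.5 = 4; demand is the short side, so Q = 4 trades at P = 67.
CS is the triangle under demand above 67: (1/2)(4)(69 - 67) = 4.

4.00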